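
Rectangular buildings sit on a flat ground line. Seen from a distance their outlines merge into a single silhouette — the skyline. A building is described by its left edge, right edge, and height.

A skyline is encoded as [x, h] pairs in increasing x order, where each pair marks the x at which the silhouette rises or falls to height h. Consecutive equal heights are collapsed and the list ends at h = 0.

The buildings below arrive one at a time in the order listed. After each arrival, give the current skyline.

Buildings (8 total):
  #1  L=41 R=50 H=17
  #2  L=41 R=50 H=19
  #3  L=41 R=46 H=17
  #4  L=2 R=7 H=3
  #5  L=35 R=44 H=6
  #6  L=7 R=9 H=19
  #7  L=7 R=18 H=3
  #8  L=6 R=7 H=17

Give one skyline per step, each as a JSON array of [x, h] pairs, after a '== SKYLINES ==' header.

== SKYLINES ==
[[41,17],[50,0]]
[[41,19],[50,0]]
[[41,19],[50,0]]
[[2,3],[7,0],[41,19],[50,0]]
[[2,3],[7,0],[35,6],[41,19],[50,0]]
[[2,3],[7,19],[9,0],[35,6],[41,19],[50,0]]
[[2,3],[7,19],[9,3],[18,0],[35,6],[41,19],[50,0]]
[[2,3],[6,17],[7,19],[9,3],[18,0],[35,6],[41,19],[50,0]]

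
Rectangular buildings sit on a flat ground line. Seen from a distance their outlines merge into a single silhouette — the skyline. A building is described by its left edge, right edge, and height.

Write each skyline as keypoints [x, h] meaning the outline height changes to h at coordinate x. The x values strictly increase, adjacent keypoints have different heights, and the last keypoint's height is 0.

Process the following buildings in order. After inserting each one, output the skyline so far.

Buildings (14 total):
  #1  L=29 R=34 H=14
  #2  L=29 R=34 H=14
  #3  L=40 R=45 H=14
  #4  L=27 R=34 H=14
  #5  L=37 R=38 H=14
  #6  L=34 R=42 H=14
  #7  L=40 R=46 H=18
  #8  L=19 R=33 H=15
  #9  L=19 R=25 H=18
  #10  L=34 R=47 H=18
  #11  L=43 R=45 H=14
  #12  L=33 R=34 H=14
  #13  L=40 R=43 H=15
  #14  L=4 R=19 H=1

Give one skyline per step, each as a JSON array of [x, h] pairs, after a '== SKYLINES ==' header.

== SKYLINES ==
[[29,14],[34,0]]
[[29,14],[34,0]]
[[29,14],[34,0],[40,14],[45,0]]
[[27,14],[34,0],[40,14],[45,0]]
[[27,14],[34,0],[37,14],[38,0],[40,14],[45,0]]
[[27,14],[45,0]]
[[27,14],[40,18],[46,0]]
[[19,15],[33,14],[40,18],[46,0]]
[[19,18],[25,15],[33,14],[40,18],[46,0]]
[[19,18],[25,15],[33,14],[34,18],[47,0]]
[[19,18],[25,15],[33,14],[34,18],[47,0]]
[[19,18],[25,15],[33,14],[34,18],[47,0]]
[[19,18],[25,15],[33,14],[34,18],[47,0]]
[[4,1],[19,18],[25,15],[33,14],[34,18],[47,0]]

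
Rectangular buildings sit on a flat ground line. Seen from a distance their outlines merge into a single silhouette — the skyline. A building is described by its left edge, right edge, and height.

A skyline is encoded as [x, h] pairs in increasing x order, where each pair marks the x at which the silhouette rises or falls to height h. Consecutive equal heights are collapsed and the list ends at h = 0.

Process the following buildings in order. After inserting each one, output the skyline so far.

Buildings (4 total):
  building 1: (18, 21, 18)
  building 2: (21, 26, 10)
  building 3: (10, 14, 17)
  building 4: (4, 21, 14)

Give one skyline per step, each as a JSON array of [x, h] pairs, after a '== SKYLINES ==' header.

== SKYLINES ==
[[18,18],[21,0]]
[[18,18],[21,10],[26,0]]
[[10,17],[14,0],[18,18],[21,10],[26,0]]
[[4,14],[10,17],[14,14],[18,18],[21,10],[26,0]]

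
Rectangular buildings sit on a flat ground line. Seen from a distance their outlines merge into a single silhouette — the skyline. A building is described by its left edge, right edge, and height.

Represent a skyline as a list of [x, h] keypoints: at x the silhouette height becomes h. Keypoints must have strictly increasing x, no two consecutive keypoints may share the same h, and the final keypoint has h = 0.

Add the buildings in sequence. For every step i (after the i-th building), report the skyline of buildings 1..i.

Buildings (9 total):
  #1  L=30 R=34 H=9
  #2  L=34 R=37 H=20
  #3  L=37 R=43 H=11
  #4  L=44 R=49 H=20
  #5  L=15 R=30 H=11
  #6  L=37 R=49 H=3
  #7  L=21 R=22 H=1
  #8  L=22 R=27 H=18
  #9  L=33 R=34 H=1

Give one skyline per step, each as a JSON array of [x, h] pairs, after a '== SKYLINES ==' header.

== SKYLINES ==
[[30,9],[34,0]]
[[30,9],[34,20],[37,0]]
[[30,9],[34,20],[37,11],[43,0]]
[[30,9],[34,20],[37,11],[43,0],[44,20],[49,0]]
[[15,11],[30,9],[34,20],[37,11],[43,0],[44,20],[49,0]]
[[15,11],[30,9],[34,20],[37,11],[43,3],[44,20],[49,0]]
[[15,11],[30,9],[34,20],[37,11],[43,3],[44,20],[49,0]]
[[15,11],[22,18],[27,11],[30,9],[34,20],[37,11],[43,3],[44,20],[49,0]]
[[15,11],[22,18],[27,11],[30,9],[34,20],[37,11],[43,3],[44,20],[49,0]]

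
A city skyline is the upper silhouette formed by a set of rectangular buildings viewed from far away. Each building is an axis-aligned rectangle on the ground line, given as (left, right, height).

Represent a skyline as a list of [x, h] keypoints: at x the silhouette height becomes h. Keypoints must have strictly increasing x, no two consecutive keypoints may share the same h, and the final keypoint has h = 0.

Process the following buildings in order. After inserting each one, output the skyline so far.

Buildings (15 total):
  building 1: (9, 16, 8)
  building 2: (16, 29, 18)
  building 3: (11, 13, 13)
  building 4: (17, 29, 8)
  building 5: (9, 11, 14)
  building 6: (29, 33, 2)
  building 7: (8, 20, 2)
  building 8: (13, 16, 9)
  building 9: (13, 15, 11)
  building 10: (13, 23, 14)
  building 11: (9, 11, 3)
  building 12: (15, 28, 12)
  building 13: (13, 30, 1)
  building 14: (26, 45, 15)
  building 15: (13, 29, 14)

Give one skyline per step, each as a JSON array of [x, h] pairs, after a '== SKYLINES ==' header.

== SKYLINES ==
[[9,8],[16,0]]
[[9,8],[16,18],[29,0]]
[[9,8],[11,13],[13,8],[16,18],[29,0]]
[[9,8],[11,13],[13,8],[16,18],[29,0]]
[[9,14],[11,13],[13,8],[16,18],[29,0]]
[[9,14],[11,13],[13,8],[16,18],[29,2],[33,0]]
[[8,2],[9,14],[11,13],[13,8],[16,18],[29,2],[33,0]]
[[8,2],[9,14],[11,13],[13,9],[16,18],[29,2],[33,0]]
[[8,2],[9,14],[11,13],[13,11],[15,9],[16,18],[29,2],[33,0]]
[[8,2],[9,14],[11,13],[13,14],[16,18],[29,2],[33,0]]
[[8,2],[9,14],[11,13],[13,14],[16,18],[29,2],[33,0]]
[[8,2],[9,14],[11,13],[13,14],[16,18],[29,2],[33,0]]
[[8,2],[9,14],[11,13],[13,14],[16,18],[29,2],[33,0]]
[[8,2],[9,14],[11,13],[13,14],[16,18],[29,15],[45,0]]
[[8,2],[9,14],[11,13],[13,14],[16,18],[29,15],[45,0]]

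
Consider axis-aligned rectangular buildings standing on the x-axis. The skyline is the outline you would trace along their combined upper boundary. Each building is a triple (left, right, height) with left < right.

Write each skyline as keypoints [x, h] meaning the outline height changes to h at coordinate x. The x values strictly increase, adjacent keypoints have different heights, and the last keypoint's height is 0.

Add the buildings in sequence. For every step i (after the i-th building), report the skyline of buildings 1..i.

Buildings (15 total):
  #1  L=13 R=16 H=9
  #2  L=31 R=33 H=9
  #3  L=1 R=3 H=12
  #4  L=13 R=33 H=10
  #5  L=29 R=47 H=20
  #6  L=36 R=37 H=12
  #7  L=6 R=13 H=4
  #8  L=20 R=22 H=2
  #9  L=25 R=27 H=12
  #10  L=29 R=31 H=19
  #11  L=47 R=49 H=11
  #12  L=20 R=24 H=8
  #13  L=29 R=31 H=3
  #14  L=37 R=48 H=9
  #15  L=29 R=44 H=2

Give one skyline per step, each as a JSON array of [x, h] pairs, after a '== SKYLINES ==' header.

== SKYLINES ==
[[13,9],[16,0]]
[[13,9],[16,0],[31,9],[33,0]]
[[1,12],[3,0],[13,9],[16,0],[31,9],[33,0]]
[[1,12],[3,0],[13,10],[33,0]]
[[1,12],[3,0],[13,10],[29,20],[47,0]]
[[1,12],[3,0],[13,10],[29,20],[47,0]]
[[1,12],[3,0],[6,4],[13,10],[29,20],[47,0]]
[[1,12],[3,0],[6,4],[13,10],[29,20],[47,0]]
[[1,12],[3,0],[6,4],[13,10],[25,12],[27,10],[29,20],[47,0]]
[[1,12],[3,0],[6,4],[13,10],[25,12],[27,10],[29,20],[47,0]]
[[1,12],[3,0],[6,4],[13,10],[25,12],[27,10],[29,20],[47,11],[49,0]]
[[1,12],[3,0],[6,4],[13,10],[25,12],[27,10],[29,20],[47,11],[49,0]]
[[1,12],[3,0],[6,4],[13,10],[25,12],[27,10],[29,20],[47,11],[49,0]]
[[1,12],[3,0],[6,4],[13,10],[25,12],[27,10],[29,20],[47,11],[49,0]]
[[1,12],[3,0],[6,4],[13,10],[25,12],[27,10],[29,20],[47,11],[49,0]]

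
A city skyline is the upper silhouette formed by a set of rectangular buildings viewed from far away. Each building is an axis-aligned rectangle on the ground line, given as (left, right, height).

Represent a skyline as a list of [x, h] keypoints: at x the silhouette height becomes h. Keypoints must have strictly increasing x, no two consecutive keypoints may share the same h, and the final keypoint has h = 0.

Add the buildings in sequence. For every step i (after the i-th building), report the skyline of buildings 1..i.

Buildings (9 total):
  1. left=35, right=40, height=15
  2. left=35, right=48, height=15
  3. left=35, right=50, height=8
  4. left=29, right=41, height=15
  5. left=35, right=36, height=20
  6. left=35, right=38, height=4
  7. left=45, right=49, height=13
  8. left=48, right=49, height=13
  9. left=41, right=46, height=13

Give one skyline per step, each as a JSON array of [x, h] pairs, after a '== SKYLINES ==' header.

== SKYLINES ==
[[35,15],[40,0]]
[[35,15],[48,0]]
[[35,15],[48,8],[50,0]]
[[29,15],[48,8],[50,0]]
[[29,15],[35,20],[36,15],[48,8],[50,0]]
[[29,15],[35,20],[36,15],[48,8],[50,0]]
[[29,15],[35,20],[36,15],[48,13],[49,8],[50,0]]
[[29,15],[35,20],[36,15],[48,13],[49,8],[50,0]]
[[29,15],[35,20],[36,15],[48,13],[49,8],[50,0]]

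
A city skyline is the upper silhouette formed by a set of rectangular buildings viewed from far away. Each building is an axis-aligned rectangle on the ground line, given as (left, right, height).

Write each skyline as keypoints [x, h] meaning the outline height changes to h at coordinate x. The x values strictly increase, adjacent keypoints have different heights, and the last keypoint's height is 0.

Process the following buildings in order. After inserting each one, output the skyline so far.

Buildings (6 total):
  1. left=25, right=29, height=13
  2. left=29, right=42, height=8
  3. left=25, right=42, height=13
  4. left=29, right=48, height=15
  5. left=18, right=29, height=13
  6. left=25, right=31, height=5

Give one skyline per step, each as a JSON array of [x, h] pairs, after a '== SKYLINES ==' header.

== SKYLINES ==
[[25,13],[29,0]]
[[25,13],[29,8],[42,0]]
[[25,13],[42,0]]
[[25,13],[29,15],[48,0]]
[[18,13],[29,15],[48,0]]
[[18,13],[29,15],[48,0]]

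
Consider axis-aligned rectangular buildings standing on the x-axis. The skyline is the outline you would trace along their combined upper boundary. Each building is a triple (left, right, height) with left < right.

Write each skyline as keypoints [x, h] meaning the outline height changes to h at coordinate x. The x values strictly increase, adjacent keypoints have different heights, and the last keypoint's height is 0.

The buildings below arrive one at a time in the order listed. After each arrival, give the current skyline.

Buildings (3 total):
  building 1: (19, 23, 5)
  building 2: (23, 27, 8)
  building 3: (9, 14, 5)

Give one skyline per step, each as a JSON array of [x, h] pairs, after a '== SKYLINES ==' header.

== SKYLINES ==
[[19,5],[23,0]]
[[19,5],[23,8],[27,0]]
[[9,5],[14,0],[19,5],[23,8],[27,0]]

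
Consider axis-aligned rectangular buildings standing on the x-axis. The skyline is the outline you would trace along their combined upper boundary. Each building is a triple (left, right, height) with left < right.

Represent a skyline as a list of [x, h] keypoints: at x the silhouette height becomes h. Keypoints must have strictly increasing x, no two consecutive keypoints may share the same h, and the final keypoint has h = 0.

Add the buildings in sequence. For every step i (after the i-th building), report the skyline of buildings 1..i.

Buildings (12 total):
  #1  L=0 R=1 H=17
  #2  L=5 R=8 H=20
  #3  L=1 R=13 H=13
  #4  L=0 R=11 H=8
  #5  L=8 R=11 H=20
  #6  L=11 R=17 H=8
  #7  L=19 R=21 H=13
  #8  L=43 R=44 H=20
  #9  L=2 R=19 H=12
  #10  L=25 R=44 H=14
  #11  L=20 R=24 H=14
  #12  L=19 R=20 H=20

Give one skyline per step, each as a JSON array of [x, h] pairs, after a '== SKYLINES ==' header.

== SKYLINES ==
[[0,17],[1,0]]
[[0,17],[1,0],[5,20],[8,0]]
[[0,17],[1,13],[5,20],[8,13],[13,0]]
[[0,17],[1,13],[5,20],[8,13],[13,0]]
[[0,17],[1,13],[5,20],[11,13],[13,0]]
[[0,17],[1,13],[5,20],[11,13],[13,8],[17,0]]
[[0,17],[1,13],[5,20],[11,13],[13,8],[17,0],[19,13],[21,0]]
[[0,17],[1,13],[5,20],[11,13],[13,8],[17,0],[19,13],[21,0],[43,20],[44,0]]
[[0,17],[1,13],[5,20],[11,13],[13,12],[19,13],[21,0],[43,20],[44,0]]
[[0,17],[1,13],[5,20],[11,13],[13,12],[19,13],[21,0],[25,14],[43,20],[44,0]]
[[0,17],[1,13],[5,20],[11,13],[13,12],[19,13],[20,14],[24,0],[25,14],[43,20],[44,0]]
[[0,17],[1,13],[5,20],[11,13],[13,12],[19,20],[20,14],[24,0],[25,14],[43,20],[44,0]]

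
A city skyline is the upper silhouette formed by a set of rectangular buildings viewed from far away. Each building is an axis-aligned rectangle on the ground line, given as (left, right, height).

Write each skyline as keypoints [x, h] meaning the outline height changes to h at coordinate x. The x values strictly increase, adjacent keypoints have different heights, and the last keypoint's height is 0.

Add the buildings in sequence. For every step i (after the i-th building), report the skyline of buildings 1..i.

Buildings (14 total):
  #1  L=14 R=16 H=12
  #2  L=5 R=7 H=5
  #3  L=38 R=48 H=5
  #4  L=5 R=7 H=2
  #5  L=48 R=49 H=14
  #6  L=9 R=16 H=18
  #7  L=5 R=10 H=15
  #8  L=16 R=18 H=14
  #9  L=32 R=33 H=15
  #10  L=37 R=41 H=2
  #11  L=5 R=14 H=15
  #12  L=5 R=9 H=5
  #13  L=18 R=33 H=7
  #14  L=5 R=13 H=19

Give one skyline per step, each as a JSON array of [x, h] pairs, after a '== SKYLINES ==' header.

== SKYLINES ==
[[14,12],[16,0]]
[[5,5],[7,0],[14,12],[16,0]]
[[5,5],[7,0],[14,12],[16,0],[38,5],[48,0]]
[[5,5],[7,0],[14,12],[16,0],[38,5],[48,0]]
[[5,5],[7,0],[14,12],[16,0],[38,5],[48,14],[49,0]]
[[5,5],[7,0],[9,18],[16,0],[38,5],[48,14],[49,0]]
[[5,15],[9,18],[16,0],[38,5],[48,14],[49,0]]
[[5,15],[9,18],[16,14],[18,0],[38,5],[48,14],[49,0]]
[[5,15],[9,18],[16,14],[18,0],[32,15],[33,0],[38,5],[48,14],[49,0]]
[[5,15],[9,18],[16,14],[18,0],[32,15],[33,0],[37,2],[38,5],[48,14],[49,0]]
[[5,15],[9,18],[16,14],[18,0],[32,15],[33,0],[37,2],[38,5],[48,14],[49,0]]
[[5,15],[9,18],[16,14],[18,0],[32,15],[33,0],[37,2],[38,5],[48,14],[49,0]]
[[5,15],[9,18],[16,14],[18,7],[32,15],[33,0],[37,2],[38,5],[48,14],[49,0]]
[[5,19],[13,18],[16,14],[18,7],[32,15],[33,0],[37,2],[38,5],[48,14],[49,0]]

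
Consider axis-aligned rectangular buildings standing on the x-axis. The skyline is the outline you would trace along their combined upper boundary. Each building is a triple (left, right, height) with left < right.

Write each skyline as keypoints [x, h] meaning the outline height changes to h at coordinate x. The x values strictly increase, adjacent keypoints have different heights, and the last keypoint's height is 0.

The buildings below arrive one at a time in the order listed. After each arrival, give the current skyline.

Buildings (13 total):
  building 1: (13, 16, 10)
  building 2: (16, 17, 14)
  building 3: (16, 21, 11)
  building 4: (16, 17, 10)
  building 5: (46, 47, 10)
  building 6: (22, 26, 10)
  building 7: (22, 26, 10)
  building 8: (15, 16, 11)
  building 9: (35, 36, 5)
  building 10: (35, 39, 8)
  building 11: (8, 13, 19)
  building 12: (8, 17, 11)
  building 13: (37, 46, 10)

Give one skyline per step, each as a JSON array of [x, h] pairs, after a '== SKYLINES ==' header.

== SKYLINES ==
[[13,10],[16,0]]
[[13,10],[16,14],[17,0]]
[[13,10],[16,14],[17,11],[21,0]]
[[13,10],[16,14],[17,11],[21,0]]
[[13,10],[16,14],[17,11],[21,0],[46,10],[47,0]]
[[13,10],[16,14],[17,11],[21,0],[22,10],[26,0],[46,10],[47,0]]
[[13,10],[16,14],[17,11],[21,0],[22,10],[26,0],[46,10],[47,0]]
[[13,10],[15,11],[16,14],[17,11],[21,0],[22,10],[26,0],[46,10],[47,0]]
[[13,10],[15,11],[16,14],[17,11],[21,0],[22,10],[26,0],[35,5],[36,0],[46,10],[47,0]]
[[13,10],[15,11],[16,14],[17,11],[21,0],[22,10],[26,0],[35,8],[39,0],[46,10],[47,0]]
[[8,19],[13,10],[15,11],[16,14],[17,11],[21,0],[22,10],[26,0],[35,8],[39,0],[46,10],[47,0]]
[[8,19],[13,11],[16,14],[17,11],[21,0],[22,10],[26,0],[35,8],[39,0],[46,10],[47,0]]
[[8,19],[13,11],[16,14],[17,11],[21,0],[22,10],[26,0],[35,8],[37,10],[47,0]]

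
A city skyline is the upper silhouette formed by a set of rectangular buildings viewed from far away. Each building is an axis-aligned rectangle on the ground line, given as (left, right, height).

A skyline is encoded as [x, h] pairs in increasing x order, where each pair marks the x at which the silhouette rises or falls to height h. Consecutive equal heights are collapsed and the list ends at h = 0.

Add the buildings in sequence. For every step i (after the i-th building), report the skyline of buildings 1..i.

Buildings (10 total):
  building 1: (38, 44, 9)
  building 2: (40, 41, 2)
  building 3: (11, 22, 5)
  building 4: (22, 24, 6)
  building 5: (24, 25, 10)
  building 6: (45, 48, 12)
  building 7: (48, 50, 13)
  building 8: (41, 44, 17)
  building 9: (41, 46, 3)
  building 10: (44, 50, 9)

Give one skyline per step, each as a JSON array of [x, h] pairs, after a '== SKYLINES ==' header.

== SKYLINES ==
[[38,9],[44,0]]
[[38,9],[44,0]]
[[11,5],[22,0],[38,9],[44,0]]
[[11,5],[22,6],[24,0],[38,9],[44,0]]
[[11,5],[22,6],[24,10],[25,0],[38,9],[44,0]]
[[11,5],[22,6],[24,10],[25,0],[38,9],[44,0],[45,12],[48,0]]
[[11,5],[22,6],[24,10],[25,0],[38,9],[44,0],[45,12],[48,13],[50,0]]
[[11,5],[22,6],[24,10],[25,0],[38,9],[41,17],[44,0],[45,12],[48,13],[50,0]]
[[11,5],[22,6],[24,10],[25,0],[38,9],[41,17],[44,3],[45,12],[48,13],[50,0]]
[[11,5],[22,6],[24,10],[25,0],[38,9],[41,17],[44,9],[45,12],[48,13],[50,0]]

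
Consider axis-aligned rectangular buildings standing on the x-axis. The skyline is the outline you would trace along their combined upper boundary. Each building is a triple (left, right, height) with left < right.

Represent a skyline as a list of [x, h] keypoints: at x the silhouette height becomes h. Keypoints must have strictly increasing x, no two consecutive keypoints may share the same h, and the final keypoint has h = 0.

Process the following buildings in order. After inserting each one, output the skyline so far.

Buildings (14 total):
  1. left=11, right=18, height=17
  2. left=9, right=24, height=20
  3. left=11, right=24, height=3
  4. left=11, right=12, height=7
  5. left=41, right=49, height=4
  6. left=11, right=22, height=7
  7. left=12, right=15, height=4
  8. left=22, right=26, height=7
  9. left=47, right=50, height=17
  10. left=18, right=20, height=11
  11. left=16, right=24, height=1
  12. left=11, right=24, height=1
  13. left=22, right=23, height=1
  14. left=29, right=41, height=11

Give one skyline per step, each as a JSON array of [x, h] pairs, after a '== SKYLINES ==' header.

== SKYLINES ==
[[11,17],[18,0]]
[[9,20],[24,0]]
[[9,20],[24,0]]
[[9,20],[24,0]]
[[9,20],[24,0],[41,4],[49,0]]
[[9,20],[24,0],[41,4],[49,0]]
[[9,20],[24,0],[41,4],[49,0]]
[[9,20],[24,7],[26,0],[41,4],[49,0]]
[[9,20],[24,7],[26,0],[41,4],[47,17],[50,0]]
[[9,20],[24,7],[26,0],[41,4],[47,17],[50,0]]
[[9,20],[24,7],[26,0],[41,4],[47,17],[50,0]]
[[9,20],[24,7],[26,0],[41,4],[47,17],[50,0]]
[[9,20],[24,7],[26,0],[41,4],[47,17],[50,0]]
[[9,20],[24,7],[26,0],[29,11],[41,4],[47,17],[50,0]]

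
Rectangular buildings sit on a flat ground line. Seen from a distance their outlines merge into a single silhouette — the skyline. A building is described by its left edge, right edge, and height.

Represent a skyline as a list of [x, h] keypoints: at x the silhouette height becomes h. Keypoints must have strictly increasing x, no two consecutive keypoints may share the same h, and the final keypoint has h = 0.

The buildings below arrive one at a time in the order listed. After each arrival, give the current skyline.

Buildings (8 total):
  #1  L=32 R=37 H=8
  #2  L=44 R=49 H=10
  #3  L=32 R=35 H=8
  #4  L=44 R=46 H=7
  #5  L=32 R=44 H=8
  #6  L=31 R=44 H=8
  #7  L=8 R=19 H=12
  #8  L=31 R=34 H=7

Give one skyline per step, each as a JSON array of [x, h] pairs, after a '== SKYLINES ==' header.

== SKYLINES ==
[[32,8],[37,0]]
[[32,8],[37,0],[44,10],[49,0]]
[[32,8],[37,0],[44,10],[49,0]]
[[32,8],[37,0],[44,10],[49,0]]
[[32,8],[44,10],[49,0]]
[[31,8],[44,10],[49,0]]
[[8,12],[19,0],[31,8],[44,10],[49,0]]
[[8,12],[19,0],[31,8],[44,10],[49,0]]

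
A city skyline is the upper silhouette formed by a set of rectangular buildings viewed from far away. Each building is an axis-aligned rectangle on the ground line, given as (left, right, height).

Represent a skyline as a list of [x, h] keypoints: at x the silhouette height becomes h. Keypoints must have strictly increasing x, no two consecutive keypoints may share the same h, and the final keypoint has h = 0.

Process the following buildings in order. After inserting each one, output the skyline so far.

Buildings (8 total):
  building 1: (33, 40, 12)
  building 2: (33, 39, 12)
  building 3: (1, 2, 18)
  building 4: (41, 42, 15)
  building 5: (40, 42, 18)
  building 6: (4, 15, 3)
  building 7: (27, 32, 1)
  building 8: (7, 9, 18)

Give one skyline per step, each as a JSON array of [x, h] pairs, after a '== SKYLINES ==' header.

== SKYLINES ==
[[33,12],[40,0]]
[[33,12],[40,0]]
[[1,18],[2,0],[33,12],[40,0]]
[[1,18],[2,0],[33,12],[40,0],[41,15],[42,0]]
[[1,18],[2,0],[33,12],[40,18],[42,0]]
[[1,18],[2,0],[4,3],[15,0],[33,12],[40,18],[42,0]]
[[1,18],[2,0],[4,3],[15,0],[27,1],[32,0],[33,12],[40,18],[42,0]]
[[1,18],[2,0],[4,3],[7,18],[9,3],[15,0],[27,1],[32,0],[33,12],[40,18],[42,0]]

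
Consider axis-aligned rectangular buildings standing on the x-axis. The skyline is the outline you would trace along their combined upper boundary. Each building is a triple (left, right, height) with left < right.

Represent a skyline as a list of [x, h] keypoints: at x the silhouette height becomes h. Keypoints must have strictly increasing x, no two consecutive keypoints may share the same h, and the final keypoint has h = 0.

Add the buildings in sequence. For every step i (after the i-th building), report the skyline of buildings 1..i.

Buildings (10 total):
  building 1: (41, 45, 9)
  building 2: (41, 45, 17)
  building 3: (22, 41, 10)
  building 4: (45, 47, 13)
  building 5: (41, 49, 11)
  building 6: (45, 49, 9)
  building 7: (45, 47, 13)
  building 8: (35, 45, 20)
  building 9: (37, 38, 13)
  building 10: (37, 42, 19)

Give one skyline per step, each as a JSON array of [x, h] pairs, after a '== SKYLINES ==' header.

== SKYLINES ==
[[41,9],[45,0]]
[[41,17],[45,0]]
[[22,10],[41,17],[45,0]]
[[22,10],[41,17],[45,13],[47,0]]
[[22,10],[41,17],[45,13],[47,11],[49,0]]
[[22,10],[41,17],[45,13],[47,11],[49,0]]
[[22,10],[41,17],[45,13],[47,11],[49,0]]
[[22,10],[35,20],[45,13],[47,11],[49,0]]
[[22,10],[35,20],[45,13],[47,11],[49,0]]
[[22,10],[35,20],[45,13],[47,11],[49,0]]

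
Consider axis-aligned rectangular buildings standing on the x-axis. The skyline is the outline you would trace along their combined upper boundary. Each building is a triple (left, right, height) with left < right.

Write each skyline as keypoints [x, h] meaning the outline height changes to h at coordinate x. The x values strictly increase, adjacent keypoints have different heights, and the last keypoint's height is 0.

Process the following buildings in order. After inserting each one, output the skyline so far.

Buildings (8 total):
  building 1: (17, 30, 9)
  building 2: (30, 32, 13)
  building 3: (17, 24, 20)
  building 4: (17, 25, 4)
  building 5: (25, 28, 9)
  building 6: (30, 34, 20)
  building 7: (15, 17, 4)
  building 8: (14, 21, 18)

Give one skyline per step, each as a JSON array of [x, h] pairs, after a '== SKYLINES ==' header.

== SKYLINES ==
[[17,9],[30,0]]
[[17,9],[30,13],[32,0]]
[[17,20],[24,9],[30,13],[32,0]]
[[17,20],[24,9],[30,13],[32,0]]
[[17,20],[24,9],[30,13],[32,0]]
[[17,20],[24,9],[30,20],[34,0]]
[[15,4],[17,20],[24,9],[30,20],[34,0]]
[[14,18],[17,20],[24,9],[30,20],[34,0]]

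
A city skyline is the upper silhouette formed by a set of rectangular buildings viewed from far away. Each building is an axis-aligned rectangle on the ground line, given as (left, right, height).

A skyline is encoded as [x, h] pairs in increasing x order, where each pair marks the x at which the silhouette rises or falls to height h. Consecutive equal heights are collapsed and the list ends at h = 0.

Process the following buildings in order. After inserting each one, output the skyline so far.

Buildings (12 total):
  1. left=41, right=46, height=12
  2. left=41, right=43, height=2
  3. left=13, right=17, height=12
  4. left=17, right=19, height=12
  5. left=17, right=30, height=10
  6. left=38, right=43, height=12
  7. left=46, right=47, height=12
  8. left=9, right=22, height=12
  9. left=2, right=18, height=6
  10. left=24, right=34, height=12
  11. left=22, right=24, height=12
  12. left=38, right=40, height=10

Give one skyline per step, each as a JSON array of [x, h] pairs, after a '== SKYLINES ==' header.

== SKYLINES ==
[[41,12],[46,0]]
[[41,12],[46,0]]
[[13,12],[17,0],[41,12],[46,0]]
[[13,12],[19,0],[41,12],[46,0]]
[[13,12],[19,10],[30,0],[41,12],[46,0]]
[[13,12],[19,10],[30,0],[38,12],[46,0]]
[[13,12],[19,10],[30,0],[38,12],[47,0]]
[[9,12],[22,10],[30,0],[38,12],[47,0]]
[[2,6],[9,12],[22,10],[30,0],[38,12],[47,0]]
[[2,6],[9,12],[22,10],[24,12],[34,0],[38,12],[47,0]]
[[2,6],[9,12],[34,0],[38,12],[47,0]]
[[2,6],[9,12],[34,0],[38,12],[47,0]]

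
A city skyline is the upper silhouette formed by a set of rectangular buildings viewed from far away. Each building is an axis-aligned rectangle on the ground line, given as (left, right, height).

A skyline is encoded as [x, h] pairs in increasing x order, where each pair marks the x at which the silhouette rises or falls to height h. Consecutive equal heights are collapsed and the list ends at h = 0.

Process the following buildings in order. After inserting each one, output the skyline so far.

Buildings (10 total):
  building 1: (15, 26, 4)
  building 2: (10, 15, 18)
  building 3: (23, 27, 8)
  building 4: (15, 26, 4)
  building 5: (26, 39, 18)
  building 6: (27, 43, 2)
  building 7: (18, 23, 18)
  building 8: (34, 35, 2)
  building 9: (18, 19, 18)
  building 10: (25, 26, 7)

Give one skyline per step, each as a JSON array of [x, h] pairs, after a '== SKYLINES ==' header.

== SKYLINES ==
[[15,4],[26,0]]
[[10,18],[15,4],[26,0]]
[[10,18],[15,4],[23,8],[27,0]]
[[10,18],[15,4],[23,8],[27,0]]
[[10,18],[15,4],[23,8],[26,18],[39,0]]
[[10,18],[15,4],[23,8],[26,18],[39,2],[43,0]]
[[10,18],[15,4],[18,18],[23,8],[26,18],[39,2],[43,0]]
[[10,18],[15,4],[18,18],[23,8],[26,18],[39,2],[43,0]]
[[10,18],[15,4],[18,18],[23,8],[26,18],[39,2],[43,0]]
[[10,18],[15,4],[18,18],[23,8],[26,18],[39,2],[43,0]]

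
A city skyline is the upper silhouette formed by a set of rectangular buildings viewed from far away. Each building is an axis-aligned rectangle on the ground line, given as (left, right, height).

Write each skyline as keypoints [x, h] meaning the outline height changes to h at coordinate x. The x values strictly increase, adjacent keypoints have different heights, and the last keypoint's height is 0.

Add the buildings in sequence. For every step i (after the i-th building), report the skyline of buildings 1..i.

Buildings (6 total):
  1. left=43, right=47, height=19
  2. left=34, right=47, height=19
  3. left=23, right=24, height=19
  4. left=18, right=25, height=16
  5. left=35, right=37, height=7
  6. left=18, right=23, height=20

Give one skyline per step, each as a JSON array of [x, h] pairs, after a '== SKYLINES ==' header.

== SKYLINES ==
[[43,19],[47,0]]
[[34,19],[47,0]]
[[23,19],[24,0],[34,19],[47,0]]
[[18,16],[23,19],[24,16],[25,0],[34,19],[47,0]]
[[18,16],[23,19],[24,16],[25,0],[34,19],[47,0]]
[[18,20],[23,19],[24,16],[25,0],[34,19],[47,0]]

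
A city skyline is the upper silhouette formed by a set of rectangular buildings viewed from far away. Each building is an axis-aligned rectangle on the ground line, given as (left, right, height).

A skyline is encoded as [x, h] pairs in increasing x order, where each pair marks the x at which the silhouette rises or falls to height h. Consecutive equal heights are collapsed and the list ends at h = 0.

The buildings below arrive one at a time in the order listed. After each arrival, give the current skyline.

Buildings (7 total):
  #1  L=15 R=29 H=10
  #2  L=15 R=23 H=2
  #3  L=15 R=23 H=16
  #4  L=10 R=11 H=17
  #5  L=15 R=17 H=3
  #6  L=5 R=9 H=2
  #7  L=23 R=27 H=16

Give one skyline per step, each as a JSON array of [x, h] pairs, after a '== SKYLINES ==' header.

== SKYLINES ==
[[15,10],[29,0]]
[[15,10],[29,0]]
[[15,16],[23,10],[29,0]]
[[10,17],[11,0],[15,16],[23,10],[29,0]]
[[10,17],[11,0],[15,16],[23,10],[29,0]]
[[5,2],[9,0],[10,17],[11,0],[15,16],[23,10],[29,0]]
[[5,2],[9,0],[10,17],[11,0],[15,16],[27,10],[29,0]]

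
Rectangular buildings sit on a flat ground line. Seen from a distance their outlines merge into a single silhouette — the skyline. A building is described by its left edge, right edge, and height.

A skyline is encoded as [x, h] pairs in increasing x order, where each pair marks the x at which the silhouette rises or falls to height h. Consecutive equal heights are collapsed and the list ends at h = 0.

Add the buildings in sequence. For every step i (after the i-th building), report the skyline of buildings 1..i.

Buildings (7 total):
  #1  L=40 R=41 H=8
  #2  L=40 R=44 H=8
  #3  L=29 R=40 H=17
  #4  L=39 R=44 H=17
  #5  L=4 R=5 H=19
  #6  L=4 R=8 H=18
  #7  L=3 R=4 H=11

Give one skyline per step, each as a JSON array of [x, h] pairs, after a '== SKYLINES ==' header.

== SKYLINES ==
[[40,8],[41,0]]
[[40,8],[44,0]]
[[29,17],[40,8],[44,0]]
[[29,17],[44,0]]
[[4,19],[5,0],[29,17],[44,0]]
[[4,19],[5,18],[8,0],[29,17],[44,0]]
[[3,11],[4,19],[5,18],[8,0],[29,17],[44,0]]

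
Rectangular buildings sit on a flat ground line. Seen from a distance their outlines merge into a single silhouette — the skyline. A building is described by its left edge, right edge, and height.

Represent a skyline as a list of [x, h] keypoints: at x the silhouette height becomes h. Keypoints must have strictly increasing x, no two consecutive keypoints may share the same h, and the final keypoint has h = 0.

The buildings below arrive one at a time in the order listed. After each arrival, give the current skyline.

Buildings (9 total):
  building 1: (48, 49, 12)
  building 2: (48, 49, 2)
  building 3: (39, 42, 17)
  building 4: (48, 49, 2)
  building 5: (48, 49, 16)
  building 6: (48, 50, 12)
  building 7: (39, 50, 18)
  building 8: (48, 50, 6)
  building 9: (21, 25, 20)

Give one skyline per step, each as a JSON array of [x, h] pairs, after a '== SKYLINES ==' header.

== SKYLINES ==
[[48,12],[49,0]]
[[48,12],[49,0]]
[[39,17],[42,0],[48,12],[49,0]]
[[39,17],[42,0],[48,12],[49,0]]
[[39,17],[42,0],[48,16],[49,0]]
[[39,17],[42,0],[48,16],[49,12],[50,0]]
[[39,18],[50,0]]
[[39,18],[50,0]]
[[21,20],[25,0],[39,18],[50,0]]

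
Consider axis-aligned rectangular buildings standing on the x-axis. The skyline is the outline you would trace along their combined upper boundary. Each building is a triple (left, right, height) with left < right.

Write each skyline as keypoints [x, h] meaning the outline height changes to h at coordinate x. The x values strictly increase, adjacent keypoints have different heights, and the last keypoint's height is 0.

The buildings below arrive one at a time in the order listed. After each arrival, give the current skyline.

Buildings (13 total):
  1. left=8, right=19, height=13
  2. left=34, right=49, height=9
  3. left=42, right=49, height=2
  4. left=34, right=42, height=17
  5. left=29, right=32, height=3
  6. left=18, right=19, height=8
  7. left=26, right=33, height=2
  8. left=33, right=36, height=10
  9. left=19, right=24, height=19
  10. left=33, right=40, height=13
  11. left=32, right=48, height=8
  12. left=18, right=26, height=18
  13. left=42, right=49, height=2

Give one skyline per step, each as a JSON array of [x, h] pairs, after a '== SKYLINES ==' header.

== SKYLINES ==
[[8,13],[19,0]]
[[8,13],[19,0],[34,9],[49,0]]
[[8,13],[19,0],[34,9],[49,0]]
[[8,13],[19,0],[34,17],[42,9],[49,0]]
[[8,13],[19,0],[29,3],[32,0],[34,17],[42,9],[49,0]]
[[8,13],[19,0],[29,3],[32,0],[34,17],[42,9],[49,0]]
[[8,13],[19,0],[26,2],[29,3],[32,2],[33,0],[34,17],[42,9],[49,0]]
[[8,13],[19,0],[26,2],[29,3],[32,2],[33,10],[34,17],[42,9],[49,0]]
[[8,13],[19,19],[24,0],[26,2],[29,3],[32,2],[33,10],[34,17],[42,9],[49,0]]
[[8,13],[19,19],[24,0],[26,2],[29,3],[32,2],[33,13],[34,17],[42,9],[49,0]]
[[8,13],[19,19],[24,0],[26,2],[29,3],[32,8],[33,13],[34,17],[42,9],[49,0]]
[[8,13],[18,18],[19,19],[24,18],[26,2],[29,3],[32,8],[33,13],[34,17],[42,9],[49,0]]
[[8,13],[18,18],[19,19],[24,18],[26,2],[29,3],[32,8],[33,13],[34,17],[42,9],[49,0]]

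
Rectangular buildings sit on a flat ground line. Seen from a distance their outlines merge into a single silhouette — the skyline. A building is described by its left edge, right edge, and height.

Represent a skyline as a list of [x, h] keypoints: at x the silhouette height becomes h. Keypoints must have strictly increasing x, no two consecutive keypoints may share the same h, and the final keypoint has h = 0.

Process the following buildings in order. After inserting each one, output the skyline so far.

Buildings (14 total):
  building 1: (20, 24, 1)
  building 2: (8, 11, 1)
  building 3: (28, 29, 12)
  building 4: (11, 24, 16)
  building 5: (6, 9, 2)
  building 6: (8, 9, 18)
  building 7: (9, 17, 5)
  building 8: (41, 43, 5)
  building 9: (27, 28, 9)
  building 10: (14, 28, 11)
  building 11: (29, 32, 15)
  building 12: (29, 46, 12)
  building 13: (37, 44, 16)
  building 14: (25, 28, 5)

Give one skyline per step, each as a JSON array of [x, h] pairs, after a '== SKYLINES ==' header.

== SKYLINES ==
[[20,1],[24,0]]
[[8,1],[11,0],[20,1],[24,0]]
[[8,1],[11,0],[20,1],[24,0],[28,12],[29,0]]
[[8,1],[11,16],[24,0],[28,12],[29,0]]
[[6,2],[9,1],[11,16],[24,0],[28,12],[29,0]]
[[6,2],[8,18],[9,1],[11,16],[24,0],[28,12],[29,0]]
[[6,2],[8,18],[9,5],[11,16],[24,0],[28,12],[29,0]]
[[6,2],[8,18],[9,5],[11,16],[24,0],[28,12],[29,0],[41,5],[43,0]]
[[6,2],[8,18],[9,5],[11,16],[24,0],[27,9],[28,12],[29,0],[41,5],[43,0]]
[[6,2],[8,18],[9,5],[11,16],[24,11],[28,12],[29,0],[41,5],[43,0]]
[[6,2],[8,18],[9,5],[11,16],[24,11],[28,12],[29,15],[32,0],[41,5],[43,0]]
[[6,2],[8,18],[9,5],[11,16],[24,11],[28,12],[29,15],[32,12],[46,0]]
[[6,2],[8,18],[9,5],[11,16],[24,11],[28,12],[29,15],[32,12],[37,16],[44,12],[46,0]]
[[6,2],[8,18],[9,5],[11,16],[24,11],[28,12],[29,15],[32,12],[37,16],[44,12],[46,0]]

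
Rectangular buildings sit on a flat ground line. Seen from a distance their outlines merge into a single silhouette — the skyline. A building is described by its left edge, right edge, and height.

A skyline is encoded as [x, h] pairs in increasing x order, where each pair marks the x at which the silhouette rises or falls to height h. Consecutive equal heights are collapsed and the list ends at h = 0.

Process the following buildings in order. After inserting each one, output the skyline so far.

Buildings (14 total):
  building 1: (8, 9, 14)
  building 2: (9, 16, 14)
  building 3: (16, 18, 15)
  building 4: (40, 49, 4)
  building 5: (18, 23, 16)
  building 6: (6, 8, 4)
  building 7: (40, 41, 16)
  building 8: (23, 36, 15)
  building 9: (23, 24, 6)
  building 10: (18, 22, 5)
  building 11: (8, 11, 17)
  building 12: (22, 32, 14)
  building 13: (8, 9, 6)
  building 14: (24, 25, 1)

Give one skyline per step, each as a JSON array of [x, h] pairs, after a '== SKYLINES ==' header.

== SKYLINES ==
[[8,14],[9,0]]
[[8,14],[16,0]]
[[8,14],[16,15],[18,0]]
[[8,14],[16,15],[18,0],[40,4],[49,0]]
[[8,14],[16,15],[18,16],[23,0],[40,4],[49,0]]
[[6,4],[8,14],[16,15],[18,16],[23,0],[40,4],[49,0]]
[[6,4],[8,14],[16,15],[18,16],[23,0],[40,16],[41,4],[49,0]]
[[6,4],[8,14],[16,15],[18,16],[23,15],[36,0],[40,16],[41,4],[49,0]]
[[6,4],[8,14],[16,15],[18,16],[23,15],[36,0],[40,16],[41,4],[49,0]]
[[6,4],[8,14],[16,15],[18,16],[23,15],[36,0],[40,16],[41,4],[49,0]]
[[6,4],[8,17],[11,14],[16,15],[18,16],[23,15],[36,0],[40,16],[41,4],[49,0]]
[[6,4],[8,17],[11,14],[16,15],[18,16],[23,15],[36,0],[40,16],[41,4],[49,0]]
[[6,4],[8,17],[11,14],[16,15],[18,16],[23,15],[36,0],[40,16],[41,4],[49,0]]
[[6,4],[8,17],[11,14],[16,15],[18,16],[23,15],[36,0],[40,16],[41,4],[49,0]]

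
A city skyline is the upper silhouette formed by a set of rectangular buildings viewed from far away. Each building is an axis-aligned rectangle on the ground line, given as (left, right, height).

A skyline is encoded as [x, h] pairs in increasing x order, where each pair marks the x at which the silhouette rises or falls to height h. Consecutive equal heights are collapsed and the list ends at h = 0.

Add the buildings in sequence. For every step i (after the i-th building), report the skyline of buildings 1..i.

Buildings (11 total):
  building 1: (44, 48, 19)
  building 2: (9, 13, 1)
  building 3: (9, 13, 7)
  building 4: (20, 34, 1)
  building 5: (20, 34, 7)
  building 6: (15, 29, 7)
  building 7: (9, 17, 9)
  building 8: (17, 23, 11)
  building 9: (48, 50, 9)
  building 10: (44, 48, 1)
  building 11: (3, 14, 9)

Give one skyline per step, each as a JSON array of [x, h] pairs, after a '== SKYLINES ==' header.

== SKYLINES ==
[[44,19],[48,0]]
[[9,1],[13,0],[44,19],[48,0]]
[[9,7],[13,0],[44,19],[48,0]]
[[9,7],[13,0],[20,1],[34,0],[44,19],[48,0]]
[[9,7],[13,0],[20,7],[34,0],[44,19],[48,0]]
[[9,7],[13,0],[15,7],[34,0],[44,19],[48,0]]
[[9,9],[17,7],[34,0],[44,19],[48,0]]
[[9,9],[17,11],[23,7],[34,0],[44,19],[48,0]]
[[9,9],[17,11],[23,7],[34,0],[44,19],[48,9],[50,0]]
[[9,9],[17,11],[23,7],[34,0],[44,19],[48,9],[50,0]]
[[3,9],[17,11],[23,7],[34,0],[44,19],[48,9],[50,0]]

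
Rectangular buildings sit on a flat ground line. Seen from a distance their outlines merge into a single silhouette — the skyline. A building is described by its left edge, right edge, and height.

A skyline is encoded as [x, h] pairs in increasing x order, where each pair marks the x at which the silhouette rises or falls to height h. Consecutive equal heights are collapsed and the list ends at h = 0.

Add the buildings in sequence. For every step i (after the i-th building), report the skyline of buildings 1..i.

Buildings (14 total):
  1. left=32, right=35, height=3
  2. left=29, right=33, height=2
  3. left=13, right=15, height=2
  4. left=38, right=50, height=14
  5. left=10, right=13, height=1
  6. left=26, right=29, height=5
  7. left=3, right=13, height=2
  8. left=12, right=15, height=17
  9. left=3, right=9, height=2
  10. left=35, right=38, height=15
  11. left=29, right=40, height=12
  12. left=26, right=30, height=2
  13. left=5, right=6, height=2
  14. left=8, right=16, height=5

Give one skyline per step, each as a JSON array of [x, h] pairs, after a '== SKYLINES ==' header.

== SKYLINES ==
[[32,3],[35,0]]
[[29,2],[32,3],[35,0]]
[[13,2],[15,0],[29,2],[32,3],[35,0]]
[[13,2],[15,0],[29,2],[32,3],[35,0],[38,14],[50,0]]
[[10,1],[13,2],[15,0],[29,2],[32,3],[35,0],[38,14],[50,0]]
[[10,1],[13,2],[15,0],[26,5],[29,2],[32,3],[35,0],[38,14],[50,0]]
[[3,2],[15,0],[26,5],[29,2],[32,3],[35,0],[38,14],[50,0]]
[[3,2],[12,17],[15,0],[26,5],[29,2],[32,3],[35,0],[38,14],[50,0]]
[[3,2],[12,17],[15,0],[26,5],[29,2],[32,3],[35,0],[38,14],[50,0]]
[[3,2],[12,17],[15,0],[26,5],[29,2],[32,3],[35,15],[38,14],[50,0]]
[[3,2],[12,17],[15,0],[26,5],[29,12],[35,15],[38,14],[50,0]]
[[3,2],[12,17],[15,0],[26,5],[29,12],[35,15],[38,14],[50,0]]
[[3,2],[12,17],[15,0],[26,5],[29,12],[35,15],[38,14],[50,0]]
[[3,2],[8,5],[12,17],[15,5],[16,0],[26,5],[29,12],[35,15],[38,14],[50,0]]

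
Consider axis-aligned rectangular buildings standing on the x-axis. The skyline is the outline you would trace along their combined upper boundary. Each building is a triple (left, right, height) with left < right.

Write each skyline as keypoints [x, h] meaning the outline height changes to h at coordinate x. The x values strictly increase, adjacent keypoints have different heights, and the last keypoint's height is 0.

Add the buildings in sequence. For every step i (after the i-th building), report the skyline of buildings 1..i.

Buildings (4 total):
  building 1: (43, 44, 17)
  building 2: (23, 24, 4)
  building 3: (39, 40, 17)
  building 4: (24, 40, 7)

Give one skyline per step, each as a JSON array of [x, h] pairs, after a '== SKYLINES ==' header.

== SKYLINES ==
[[43,17],[44,0]]
[[23,4],[24,0],[43,17],[44,0]]
[[23,4],[24,0],[39,17],[40,0],[43,17],[44,0]]
[[23,4],[24,7],[39,17],[40,0],[43,17],[44,0]]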